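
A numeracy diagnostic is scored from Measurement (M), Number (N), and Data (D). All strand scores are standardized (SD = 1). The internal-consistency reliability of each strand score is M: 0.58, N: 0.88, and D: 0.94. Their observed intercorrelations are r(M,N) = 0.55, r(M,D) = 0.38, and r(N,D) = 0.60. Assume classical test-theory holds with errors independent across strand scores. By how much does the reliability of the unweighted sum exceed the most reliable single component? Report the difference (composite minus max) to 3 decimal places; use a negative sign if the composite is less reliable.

-0.039

Var(sum) = 3 + 3.06 = 6.06; true-score variance = 2.4 + 3.06 = 5.46; composite reliability = 0.9010.
Max component reliability = 0.9400.
Difference = 0.9010 − 0.9400 = -0.039.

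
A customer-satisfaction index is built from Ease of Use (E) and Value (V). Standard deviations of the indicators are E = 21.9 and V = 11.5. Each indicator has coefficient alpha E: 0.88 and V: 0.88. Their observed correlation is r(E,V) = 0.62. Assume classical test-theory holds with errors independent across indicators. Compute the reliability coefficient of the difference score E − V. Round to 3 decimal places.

Var(E−V) = 21.9² + 11.5² − 2·21.9·11.5·0.62 = 611.86 − 312.294 = 299.566.
Because errors are independent across components, Cov(Tᵢ,Tⱼ) = Cov(Xᵢ,Xⱼ); the off-diagonal part of the true-score variance is the same as above.
True-score variance = [21.9²·0.88 + 11.5²·0.88] − 312.294 = 538.437 − 312.294 = 226.143.
Reliability = 226.143 / 299.566 = 0.755.

0.755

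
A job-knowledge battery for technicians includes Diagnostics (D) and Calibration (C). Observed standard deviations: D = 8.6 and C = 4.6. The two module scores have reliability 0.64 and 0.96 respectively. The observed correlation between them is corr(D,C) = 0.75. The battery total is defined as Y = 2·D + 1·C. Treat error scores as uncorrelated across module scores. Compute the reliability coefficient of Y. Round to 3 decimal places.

0.754

Var(Y) = 2²·8.6² + 4.6² + 2·[2·8.6·4.6·0.75] = 317 + 118.68 = 435.68.
With uncorrelated errors the cross-covariances are all true-score covariance, so they carry over unchanged; only the diagonal terms shrink to ρᵢσᵢ².
True-score variance = [2²·8.6²·0.64 + 4.6²·0.96] + 118.68 = 209.651 + 118.68 = 328.331.
Reliability = 328.331 / 435.68 = 0.754.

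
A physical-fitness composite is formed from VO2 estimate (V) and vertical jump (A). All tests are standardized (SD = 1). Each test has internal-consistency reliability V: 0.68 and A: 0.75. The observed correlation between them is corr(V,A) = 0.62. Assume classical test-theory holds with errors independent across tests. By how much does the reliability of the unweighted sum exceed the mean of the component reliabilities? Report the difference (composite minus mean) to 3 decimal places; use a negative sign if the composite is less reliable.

0.109

Var(sum) = 2 + 1.24 = 3.24; true-score variance = 1.43 + 1.24 = 2.67; composite reliability = 0.8241.
Mean component reliability = 0.7150.
Difference = 0.8241 − 0.7150 = 0.109.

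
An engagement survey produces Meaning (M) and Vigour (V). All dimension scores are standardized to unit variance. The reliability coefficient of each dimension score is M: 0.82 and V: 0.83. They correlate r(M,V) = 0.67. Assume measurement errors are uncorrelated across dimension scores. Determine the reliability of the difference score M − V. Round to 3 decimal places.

Var(M−V) = 1 + 1 − 2·0.67 = 2 − 1.34 = 0.66.
With uncorrelated errors the cross-covariances are all true-score covariance, so they carry over unchanged; only the diagonal terms shrink to ρᵢσᵢ².
True-score variance = [0.82 + 0.83] − 1.34 = 1.65 − 1.34 = 0.31.
Reliability = 0.31 / 0.66 = 0.470.

0.470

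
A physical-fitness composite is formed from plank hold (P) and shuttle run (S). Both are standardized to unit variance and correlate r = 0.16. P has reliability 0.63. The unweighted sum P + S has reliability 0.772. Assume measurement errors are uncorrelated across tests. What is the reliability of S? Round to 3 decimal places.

Var(P+S) = 2 + 2·0.16 = 2.320.
True-score variance = ρ_P + ρ_S + 2·0.16, so 0.772 = (0.63 + ρ_S + 0.32) / 2.320.
ρ_S = 0.772·2.320 − 0.63 − 0.32 = 0.841.

0.841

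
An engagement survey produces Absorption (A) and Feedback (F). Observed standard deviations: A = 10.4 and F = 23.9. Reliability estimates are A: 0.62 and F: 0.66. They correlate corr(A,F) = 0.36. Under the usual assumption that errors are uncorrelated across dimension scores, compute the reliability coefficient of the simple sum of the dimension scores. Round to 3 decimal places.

0.726

Var(A+F) = 10.4² + 23.9² + 2·[10.4·23.9·0.36] = 679.37 + 178.963 = 858.333.
Because errors are independent across components, Cov(Tᵢ,Tⱼ) = Cov(Xᵢ,Xⱼ); the off-diagonal part of the true-score variance is the same as above.
True-score variance = [10.4²·0.62 + 23.9²·0.66] + 178.963 = 444.058 + 178.963 = 623.021.
Reliability = 623.021 / 858.333 = 0.726.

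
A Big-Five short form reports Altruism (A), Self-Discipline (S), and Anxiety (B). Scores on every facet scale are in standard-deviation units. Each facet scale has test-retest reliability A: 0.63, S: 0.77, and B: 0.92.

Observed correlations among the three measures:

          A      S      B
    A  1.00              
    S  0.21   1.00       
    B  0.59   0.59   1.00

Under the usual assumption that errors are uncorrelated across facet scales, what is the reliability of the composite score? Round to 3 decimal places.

0.882

Var(A+S+B) = 3 + 2·[0.21 + 0.59 + 0.59] = 3 + 2.78 = 5.78.
With uncorrelated errors the cross-covariances are all true-score covariance, so they carry over unchanged; only the diagonal terms shrink to ρᵢσᵢ².
True-score variance = [0.63 + 0.77 + 0.92] + 2.78 = 2.32 + 2.78 = 5.1.
Reliability = 5.1 / 5.78 = 0.882.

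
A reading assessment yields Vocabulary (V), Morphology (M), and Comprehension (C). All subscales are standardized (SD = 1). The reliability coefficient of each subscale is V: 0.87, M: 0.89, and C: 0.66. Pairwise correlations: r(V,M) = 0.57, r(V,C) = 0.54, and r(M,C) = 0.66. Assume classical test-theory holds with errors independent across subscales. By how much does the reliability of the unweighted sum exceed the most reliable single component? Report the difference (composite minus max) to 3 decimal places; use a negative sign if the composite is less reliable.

0.021

Var(sum) = 3 + 3.54 = 6.54; true-score variance = 2.42 + 3.54 = 5.96; composite reliability = 0.9113.
Max component reliability = 0.8900.
Difference = 0.9113 − 0.8900 = 0.021.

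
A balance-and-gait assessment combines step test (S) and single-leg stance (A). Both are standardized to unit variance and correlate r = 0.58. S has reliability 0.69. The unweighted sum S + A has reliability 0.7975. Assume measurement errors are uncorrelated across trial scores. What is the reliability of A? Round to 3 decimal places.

Var(S+A) = 2 + 2·0.58 = 3.160.
True-score variance = ρ_S + ρ_A + 2·0.58, so 0.7975 = (0.69 + ρ_A + 1.16) / 3.160.
ρ_A = 0.7975·3.160 − 0.69 − 1.16 = 0.670.

0.670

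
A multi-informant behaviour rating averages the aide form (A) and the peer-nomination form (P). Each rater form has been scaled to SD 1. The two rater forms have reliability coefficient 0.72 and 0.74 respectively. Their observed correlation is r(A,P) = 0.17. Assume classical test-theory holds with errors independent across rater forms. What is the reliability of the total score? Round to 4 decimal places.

Var(A+P) = 2 + 2·[0.17] = 2 + 0.34 = 2.34.
Because errors are independent across components, Cov(Tᵢ,Tⱼ) = Cov(Xᵢ,Xⱼ); the off-diagonal part of the true-score variance is the same as above.
True-score variance = [0.72 + 0.74] + 0.34 = 1.46 + 0.34 = 1.8.
Reliability = 1.8 / 2.34 = 0.7692.

0.7692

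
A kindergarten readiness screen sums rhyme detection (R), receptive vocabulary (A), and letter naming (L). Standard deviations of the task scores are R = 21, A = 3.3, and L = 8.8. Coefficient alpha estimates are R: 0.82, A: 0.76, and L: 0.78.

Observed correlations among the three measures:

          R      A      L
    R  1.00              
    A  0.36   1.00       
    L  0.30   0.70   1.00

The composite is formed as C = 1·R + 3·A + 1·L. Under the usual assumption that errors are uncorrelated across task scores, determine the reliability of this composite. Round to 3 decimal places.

0.880

Var(C) = 21² + 3²·3.3² + 8.8² + 2·[3·21·3.3·0.36 + 21·8.8·0.30 + 3·3.3·8.8·0.70] = 616.45 + 382.536 = 998.986.
Because errors are independent across components, Cov(Tᵢ,Tⱼ) = Cov(Xᵢ,Xⱼ); the off-diagonal part of the true-score variance is the same as above.
True-score variance = [21²·0.82 + 3²·3.3²·0.76 + 8.8²·0.78] + 382.536 = 496.511 + 382.536 = 879.047.
Reliability = 879.047 / 998.986 = 0.880.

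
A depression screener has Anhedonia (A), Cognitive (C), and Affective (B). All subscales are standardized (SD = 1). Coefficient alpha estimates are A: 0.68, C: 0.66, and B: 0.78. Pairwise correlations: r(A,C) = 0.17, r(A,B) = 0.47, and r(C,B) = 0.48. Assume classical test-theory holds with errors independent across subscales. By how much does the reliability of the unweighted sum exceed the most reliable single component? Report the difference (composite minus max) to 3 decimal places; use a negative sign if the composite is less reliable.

Var(sum) = 3 + 2.24 = 5.24; true-score variance = 2.12 + 2.24 = 4.36; composite reliability = 0.8321.
Max component reliability = 0.7800.
Difference = 0.8321 − 0.7800 = 0.052.

0.052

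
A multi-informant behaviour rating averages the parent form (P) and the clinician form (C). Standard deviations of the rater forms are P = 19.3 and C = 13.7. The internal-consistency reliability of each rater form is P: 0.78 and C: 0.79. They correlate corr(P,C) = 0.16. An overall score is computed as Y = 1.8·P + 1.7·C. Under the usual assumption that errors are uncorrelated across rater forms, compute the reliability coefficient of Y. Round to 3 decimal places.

Var(Y) = 1.8²·19.3² + 1.7²·13.7² + 2·[3.06·19.3·13.7·0.16] = 1749.29 + 258.91 = 2008.2.
Because errors are independent across components, Cov(Tᵢ,Tⱼ) = Cov(Xᵢ,Xⱼ); the off-diagonal part of the true-score variance is the same as above.
True-score variance = [1.8²·19.3²·0.78 + 1.7²·13.7²·0.79] + 258.91 = 1369.87 + 258.91 = 1628.78.
Reliability = 1628.78 / 2008.2 = 0.811.

0.811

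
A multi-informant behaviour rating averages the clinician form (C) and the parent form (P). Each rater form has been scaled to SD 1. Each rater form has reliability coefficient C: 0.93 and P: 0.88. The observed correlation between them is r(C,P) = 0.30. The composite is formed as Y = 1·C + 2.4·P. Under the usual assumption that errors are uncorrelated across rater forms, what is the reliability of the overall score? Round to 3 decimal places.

0.907

Var(Y) = 1 + 2.4² + 2·[2.4·0.30] = 6.76 + 1.44 = 8.2.
Under uncorrelated errors the observed covariances equal the true-score covariances, so only the own-variance terms attenuate.
True-score variance = [0.93 + 2.4²·0.88] + 1.44 = 5.9988 + 1.44 = 7.4388.
Reliability = 7.4388 / 8.2 = 0.907.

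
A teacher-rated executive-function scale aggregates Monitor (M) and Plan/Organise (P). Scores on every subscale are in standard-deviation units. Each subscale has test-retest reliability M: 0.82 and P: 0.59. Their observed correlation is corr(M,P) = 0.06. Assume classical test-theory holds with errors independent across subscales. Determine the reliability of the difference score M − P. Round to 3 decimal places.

Var(M−P) = 1 + 1 − 2·0.06 = 2 − 0.12 = 1.88.
With uncorrelated errors the cross-covariances are all true-score covariance, so they carry over unchanged; only the diagonal terms shrink to ρᵢσᵢ².
True-score variance = [0.82 + 0.59] − 0.12 = 1.41 − 0.12 = 1.29.
Reliability = 1.29 / 1.88 = 0.686.

0.686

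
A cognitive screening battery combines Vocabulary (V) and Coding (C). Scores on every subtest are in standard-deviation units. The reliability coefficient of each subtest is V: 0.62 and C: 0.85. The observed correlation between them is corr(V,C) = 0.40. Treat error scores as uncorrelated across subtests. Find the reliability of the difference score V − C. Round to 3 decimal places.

Var(V−C) = 1 + 1 − 2·0.40 = 2 − 0.8 = 1.2.
Under uncorrelated errors the observed covariances equal the true-score covariances, so only the own-variance terms attenuate.
True-score variance = [0.62 + 0.85] − 0.8 = 1.47 − 0.8 = 0.67.
Reliability = 0.67 / 1.2 = 0.558.

0.558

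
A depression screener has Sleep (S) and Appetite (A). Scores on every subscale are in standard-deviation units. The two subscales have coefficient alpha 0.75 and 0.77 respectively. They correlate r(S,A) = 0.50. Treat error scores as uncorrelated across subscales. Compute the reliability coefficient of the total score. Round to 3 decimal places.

0.840

Var(S+A) = 2 + 2·[0.50] = 2 + 1 = 3.
Because errors are independent across components, Cov(Tᵢ,Tⱼ) = Cov(Xᵢ,Xⱼ); the off-diagonal part of the true-score variance is the same as above.
True-score variance = [0.75 + 0.77] + 1 = 1.52 + 1 = 2.52.
Reliability = 2.52 / 3 = 0.840.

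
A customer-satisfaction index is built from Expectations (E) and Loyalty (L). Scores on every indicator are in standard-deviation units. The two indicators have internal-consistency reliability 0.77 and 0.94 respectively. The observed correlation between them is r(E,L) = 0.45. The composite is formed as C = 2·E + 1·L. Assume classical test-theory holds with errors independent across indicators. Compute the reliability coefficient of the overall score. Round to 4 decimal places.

Var(C) = 2² + 1 + 2·[2·0.45] = 5 + 1.8 = 6.8.
Because errors are independent across components, Cov(Tᵢ,Tⱼ) = Cov(Xᵢ,Xⱼ); the off-diagonal part of the true-score variance is the same as above.
True-score variance = [2²·0.77 + 0.94] + 1.8 = 4.02 + 1.8 = 5.82.
Reliability = 5.82 / 6.8 = 0.8559.

0.8559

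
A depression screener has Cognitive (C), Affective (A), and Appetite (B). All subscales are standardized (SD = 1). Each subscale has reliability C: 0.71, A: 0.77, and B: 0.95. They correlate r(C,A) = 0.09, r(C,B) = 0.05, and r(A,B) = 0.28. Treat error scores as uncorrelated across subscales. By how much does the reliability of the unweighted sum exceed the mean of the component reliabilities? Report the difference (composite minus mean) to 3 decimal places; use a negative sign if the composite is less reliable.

0.042

Var(sum) = 3 + 0.84 = 3.84; true-score variance = 2.43 + 0.84 = 3.27; composite reliability = 0.8516.
Mean component reliability = 0.8100.
Difference = 0.8516 − 0.8100 = 0.042.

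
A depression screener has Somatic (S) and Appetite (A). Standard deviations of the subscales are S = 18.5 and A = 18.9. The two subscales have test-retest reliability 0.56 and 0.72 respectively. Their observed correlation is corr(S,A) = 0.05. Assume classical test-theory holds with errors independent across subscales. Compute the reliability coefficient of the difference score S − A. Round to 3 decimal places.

Var(S−A) = 18.5² + 18.9² − 2·18.5·18.9·0.05 = 699.46 − 34.965 = 664.495.
With uncorrelated errors the cross-covariances are all true-score covariance, so they carry over unchanged; only the diagonal terms shrink to ρᵢσᵢ².
True-score variance = [18.5²·0.56 + 18.9²·0.72] − 34.965 = 448.851 − 34.965 = 413.886.
Reliability = 413.886 / 664.495 = 0.623.

0.623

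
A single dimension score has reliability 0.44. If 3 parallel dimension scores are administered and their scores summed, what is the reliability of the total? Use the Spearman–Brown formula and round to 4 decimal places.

ρ_k = kρ / (1 + (k−1)ρ) = 3·0.44 / (1 + 2·0.44) = 1.320 / 1.880 = 0.7021.

0.7021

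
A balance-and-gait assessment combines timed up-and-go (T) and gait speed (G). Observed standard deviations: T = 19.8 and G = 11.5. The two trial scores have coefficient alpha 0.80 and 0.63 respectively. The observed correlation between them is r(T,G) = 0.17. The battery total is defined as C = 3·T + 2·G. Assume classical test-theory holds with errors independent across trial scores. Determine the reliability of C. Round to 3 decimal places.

0.801

Var(C) = 3²·19.8² + 2²·11.5² + 2·[6·19.8·11.5·0.17] = 4057.36 + 464.508 = 4521.87.
Under uncorrelated errors the observed covariances equal the true-score covariances, so only the own-variance terms attenuate.
True-score variance = [3²·19.8²·0.80 + 2²·11.5²·0.63] + 464.508 = 3155.96 + 464.508 = 3620.47.
Reliability = 3620.47 / 4521.87 = 0.801.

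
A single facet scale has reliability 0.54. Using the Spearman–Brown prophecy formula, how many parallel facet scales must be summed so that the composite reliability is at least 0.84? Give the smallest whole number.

5

k ≥ ρ*(1−ρ₁)/(ρ₁(1−ρ*)) = 0.84·0.46 / (0.54·0.16) = 4.472.
Smallest integer k = 5.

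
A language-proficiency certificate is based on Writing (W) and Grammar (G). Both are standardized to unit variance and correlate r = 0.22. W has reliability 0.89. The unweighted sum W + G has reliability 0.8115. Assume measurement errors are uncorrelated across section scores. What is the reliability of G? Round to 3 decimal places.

Var(W+G) = 2 + 2·0.22 = 2.440.
True-score variance = ρ_W + ρ_G + 2·0.22, so 0.8115 = (0.89 + ρ_G + 0.44) / 2.440.
ρ_G = 0.8115·2.440 − 0.89 − 0.44 = 0.650.

0.650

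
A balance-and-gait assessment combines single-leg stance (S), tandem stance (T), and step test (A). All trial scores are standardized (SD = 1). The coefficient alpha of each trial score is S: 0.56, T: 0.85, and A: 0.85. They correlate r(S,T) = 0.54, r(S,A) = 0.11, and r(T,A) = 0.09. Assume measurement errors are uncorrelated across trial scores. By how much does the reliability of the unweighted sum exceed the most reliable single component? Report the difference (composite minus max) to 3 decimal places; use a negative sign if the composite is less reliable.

Var(sum) = 3 + 1.48 = 4.48; true-score variance = 2.26 + 1.48 = 3.74; composite reliability = 0.8348.
Max component reliability = 0.8500.
Difference = 0.8348 − 0.8500 = -0.015.

-0.015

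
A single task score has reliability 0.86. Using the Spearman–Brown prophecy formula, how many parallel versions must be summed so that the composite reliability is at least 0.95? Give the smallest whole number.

4

k ≥ ρ*(1−ρ₁)/(ρ₁(1−ρ*)) = 0.95·0.14 / (0.86·0.05) = 3.093.
Smallest integer k = 4.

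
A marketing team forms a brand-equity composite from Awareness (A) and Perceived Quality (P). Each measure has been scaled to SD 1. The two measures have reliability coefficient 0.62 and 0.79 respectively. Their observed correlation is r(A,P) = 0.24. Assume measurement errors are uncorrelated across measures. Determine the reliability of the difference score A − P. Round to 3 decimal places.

Var(A−P) = 1 + 1 − 2·0.24 = 2 − 0.48 = 1.52.
With uncorrelated errors the cross-covariances are all true-score covariance, so they carry over unchanged; only the diagonal terms shrink to ρᵢσᵢ².
True-score variance = [0.62 + 0.79] − 0.48 = 1.41 − 0.48 = 0.93.
Reliability = 0.93 / 1.52 = 0.612.

0.612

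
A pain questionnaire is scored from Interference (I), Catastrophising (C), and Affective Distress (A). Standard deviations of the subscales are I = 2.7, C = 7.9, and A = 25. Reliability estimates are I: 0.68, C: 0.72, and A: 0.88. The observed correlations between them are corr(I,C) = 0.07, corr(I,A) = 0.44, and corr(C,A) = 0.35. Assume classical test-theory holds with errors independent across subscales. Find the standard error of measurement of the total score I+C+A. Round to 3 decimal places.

Var(total) = 694.7 + 200.636 = 895.336.
True-score variance = 599.892 + 200.636 = 800.529, so reliability = 0.8941.
Error variance = 895.336 − 800.529 = 94.8076; SEM = √94.8076 = 9.737.

9.737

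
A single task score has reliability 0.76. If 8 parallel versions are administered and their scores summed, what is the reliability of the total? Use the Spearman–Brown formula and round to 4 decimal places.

0.9620

ρ_k = kρ / (1 + (k−1)ρ) = 8·0.76 / (1 + 7·0.76) = 6.080 / 6.320 = 0.9620.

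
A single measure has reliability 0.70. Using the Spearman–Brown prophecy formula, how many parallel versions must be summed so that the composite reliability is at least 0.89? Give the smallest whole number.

4

k ≥ ρ*(1−ρ₁)/(ρ₁(1−ρ*)) = 0.89·0.30 / (0.70·0.11) = 3.468.
Smallest integer k = 4.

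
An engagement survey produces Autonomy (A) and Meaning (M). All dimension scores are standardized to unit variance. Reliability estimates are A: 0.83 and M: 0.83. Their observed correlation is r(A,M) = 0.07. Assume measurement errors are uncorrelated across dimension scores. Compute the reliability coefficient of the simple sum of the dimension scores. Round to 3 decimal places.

0.841

Var(A+M) = 2 + 2·[0.07] = 2 + 0.14 = 2.14.
With uncorrelated errors the cross-covariances are all true-score covariance, so they carry over unchanged; only the diagonal terms shrink to ρᵢσᵢ².
True-score variance = [0.83 + 0.83] + 0.14 = 1.66 + 0.14 = 1.8.
Reliability = 1.8 / 2.14 = 0.841.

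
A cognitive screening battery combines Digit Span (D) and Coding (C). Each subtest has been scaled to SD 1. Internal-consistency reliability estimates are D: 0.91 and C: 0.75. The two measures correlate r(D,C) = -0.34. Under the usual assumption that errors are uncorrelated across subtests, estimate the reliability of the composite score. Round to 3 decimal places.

0.742

Var(D+C) = 2 + 2·[(-0.34)] = 2 − 0.68 = 1.32.
Under uncorrelated errors the observed covariances equal the true-score covariances, so only the own-variance terms attenuate.
True-score variance = [0.91 + 0.75] − 0.68 = 1.66 − 0.68 = 0.98.
Reliability = 0.98 / 1.32 = 0.742.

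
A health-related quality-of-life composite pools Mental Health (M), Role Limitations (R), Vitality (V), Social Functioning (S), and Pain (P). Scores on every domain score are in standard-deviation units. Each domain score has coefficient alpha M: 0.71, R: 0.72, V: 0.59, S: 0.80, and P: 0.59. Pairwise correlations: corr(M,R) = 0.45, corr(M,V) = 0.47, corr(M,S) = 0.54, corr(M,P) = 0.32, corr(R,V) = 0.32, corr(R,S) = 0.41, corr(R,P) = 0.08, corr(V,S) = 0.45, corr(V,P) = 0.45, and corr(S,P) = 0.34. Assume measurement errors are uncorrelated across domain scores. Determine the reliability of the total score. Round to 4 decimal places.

Var(M+R+V+S+P) = 5 + 2·[0.45 + 0.47 + 0.54 + 0.32 + 0.32 + 0.41 + 0.08 + 0.45 + 0.45 + 0.34] = 5 + 7.66 = 12.66.
Under uncorrelated errors the observed covariances equal the true-score covariances, so only the own-variance terms attenuate.
True-score variance = [0.71 + 0.72 + 0.59 + 0.80 + 0.59] + 7.66 = 3.41 + 7.66 = 11.07.
Reliability = 11.07 / 12.66 = 0.8744.

0.8744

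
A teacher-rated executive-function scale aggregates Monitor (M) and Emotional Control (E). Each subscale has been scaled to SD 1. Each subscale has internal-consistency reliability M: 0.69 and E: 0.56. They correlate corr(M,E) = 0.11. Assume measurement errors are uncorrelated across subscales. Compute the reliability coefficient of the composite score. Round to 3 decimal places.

0.662

Var(M+E) = 2 + 2·[0.11] = 2 + 0.22 = 2.22.
With uncorrelated errors the cross-covariances are all true-score covariance, so they carry over unchanged; only the diagonal terms shrink to ρᵢσᵢ².
True-score variance = [0.69 + 0.56] + 0.22 = 1.25 + 0.22 = 1.47.
Reliability = 1.47 / 2.22 = 0.662.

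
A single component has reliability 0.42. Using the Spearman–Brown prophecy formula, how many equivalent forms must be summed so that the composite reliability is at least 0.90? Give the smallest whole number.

k ≥ ρ*(1−ρ₁)/(ρ₁(1−ρ*)) = 0.90·0.58 / (0.42·0.10) = 12.429.
Smallest integer k = 13.

13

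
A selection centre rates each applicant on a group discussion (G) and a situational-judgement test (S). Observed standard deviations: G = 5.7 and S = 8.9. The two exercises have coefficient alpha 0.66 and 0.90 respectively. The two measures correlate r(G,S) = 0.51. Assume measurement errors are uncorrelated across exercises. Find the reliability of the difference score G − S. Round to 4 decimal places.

Var(G−S) = 5.7² + 8.9² − 2·5.7·8.9·0.51 = 111.7 − 51.7446 = 59.9554.
Under uncorrelated errors the observed covariances equal the true-score covariances, so only the own-variance terms attenuate.
True-score variance = [5.7²·0.66 + 8.9²·0.90] − 51.7446 = 92.7324 − 51.7446 = 40.9878.
Reliability = 40.9878 / 59.9554 = 0.6836.

0.6836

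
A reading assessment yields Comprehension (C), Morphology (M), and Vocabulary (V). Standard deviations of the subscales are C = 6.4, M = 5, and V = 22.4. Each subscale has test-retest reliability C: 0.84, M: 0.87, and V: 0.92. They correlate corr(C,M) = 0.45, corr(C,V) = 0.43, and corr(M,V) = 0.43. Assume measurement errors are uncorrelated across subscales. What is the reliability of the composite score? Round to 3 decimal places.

Var(C+M+V) = 6.4² + 5² + 22.4² + 2·[6.4·5·0.45 + 6.4·22.4·0.43 + 5·22.4·0.43] = 567.72 + 248.41 = 816.13.
With uncorrelated errors the cross-covariances are all true-score covariance, so they carry over unchanged; only the diagonal terms shrink to ρᵢσᵢ².
True-score variance = [6.4²·0.84 + 5²·0.87 + 22.4²·0.92] + 248.41 = 517.776 + 248.41 = 766.185.
Reliability = 766.185 / 816.13 = 0.939.

0.939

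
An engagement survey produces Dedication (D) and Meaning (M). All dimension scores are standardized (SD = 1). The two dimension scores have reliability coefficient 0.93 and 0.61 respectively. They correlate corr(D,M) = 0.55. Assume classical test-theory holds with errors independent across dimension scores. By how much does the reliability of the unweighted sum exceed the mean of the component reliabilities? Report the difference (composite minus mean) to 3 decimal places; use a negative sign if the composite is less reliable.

Var(sum) = 2 + 1.1 = 3.1; true-score variance = 1.54 + 1.1 = 2.64; composite reliability = 0.8516.
Mean component reliability = 0.7700.
Difference = 0.8516 − 0.7700 = 0.082.

0.082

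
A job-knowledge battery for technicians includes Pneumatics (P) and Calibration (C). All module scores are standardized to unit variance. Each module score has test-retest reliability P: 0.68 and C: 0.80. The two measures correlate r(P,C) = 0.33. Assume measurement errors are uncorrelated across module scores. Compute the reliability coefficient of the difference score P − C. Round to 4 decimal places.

Var(P−C) = 1 + 1 − 2·0.33 = 2 − 0.66 = 1.34.
With uncorrelated errors the cross-covariances are all true-score covariance, so they carry over unchanged; only the diagonal terms shrink to ρᵢσᵢ².
True-score variance = [0.68 + 0.80] − 0.66 = 1.48 − 0.66 = 0.82.
Reliability = 0.82 / 1.34 = 0.6119.

0.6119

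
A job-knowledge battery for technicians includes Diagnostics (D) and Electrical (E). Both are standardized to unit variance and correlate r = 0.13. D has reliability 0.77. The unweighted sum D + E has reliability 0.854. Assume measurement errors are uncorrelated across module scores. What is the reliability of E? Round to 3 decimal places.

0.900

Var(D+E) = 2 + 2·0.13 = 2.260.
True-score variance = ρ_D + ρ_E + 2·0.13, so 0.854 = (0.77 + ρ_E + 0.26) / 2.260.
ρ_E = 0.854·2.260 − 0.77 − 0.26 = 0.900.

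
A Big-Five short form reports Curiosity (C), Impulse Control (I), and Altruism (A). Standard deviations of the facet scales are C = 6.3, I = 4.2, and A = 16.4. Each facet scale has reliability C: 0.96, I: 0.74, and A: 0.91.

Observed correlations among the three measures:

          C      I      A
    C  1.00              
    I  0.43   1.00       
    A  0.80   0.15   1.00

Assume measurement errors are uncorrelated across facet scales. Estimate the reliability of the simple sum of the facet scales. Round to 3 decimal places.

Var(C+I+A) = 6.3² + 4.2² + 16.4² + 2·[6.3·4.2·0.43 + 6.3·16.4·0.80 + 4.2·16.4·0.15] = 326.29 + 208.732 = 535.022.
With uncorrelated errors the cross-covariances are all true-score covariance, so they carry over unchanged; only the diagonal terms shrink to ρᵢσᵢ².
True-score variance = [6.3²·0.96 + 4.2²·0.74 + 16.4²·0.91] + 208.732 = 295.91 + 208.732 = 504.641.
Reliability = 504.641 / 535.022 = 0.943.

0.943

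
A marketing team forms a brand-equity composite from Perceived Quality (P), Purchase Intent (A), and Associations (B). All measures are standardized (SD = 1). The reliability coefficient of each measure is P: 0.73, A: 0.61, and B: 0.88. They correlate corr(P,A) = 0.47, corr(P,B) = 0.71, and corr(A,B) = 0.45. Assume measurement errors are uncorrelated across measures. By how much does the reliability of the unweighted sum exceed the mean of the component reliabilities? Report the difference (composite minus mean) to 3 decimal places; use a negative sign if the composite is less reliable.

Var(sum) = 3 + 3.26 = 6.26; true-score variance = 2.22 + 3.26 = 5.48; composite reliability = 0.8754.
Mean component reliability = 0.7400.
Difference = 0.8754 − 0.7400 = 0.135.

0.135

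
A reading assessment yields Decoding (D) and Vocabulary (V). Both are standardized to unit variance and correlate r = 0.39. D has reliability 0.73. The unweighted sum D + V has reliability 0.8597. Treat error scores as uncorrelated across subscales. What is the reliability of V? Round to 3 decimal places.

Var(D+V) = 2 + 2·0.39 = 2.780.
True-score variance = ρ_D + ρ_V + 2·0.39, so 0.8597 = (0.73 + ρ_V + 0.78) / 2.780.
ρ_V = 0.8597·2.780 − 0.73 − 0.78 = 0.880.

0.880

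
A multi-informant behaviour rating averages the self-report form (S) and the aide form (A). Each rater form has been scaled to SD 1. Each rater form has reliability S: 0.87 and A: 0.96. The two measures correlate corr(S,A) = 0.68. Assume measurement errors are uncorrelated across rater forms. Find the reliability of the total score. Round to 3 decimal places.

0.949

Var(S+A) = 2 + 2·[0.68] = 2 + 1.36 = 3.36.
With uncorrelated errors the cross-covariances are all true-score covariance, so they carry over unchanged; only the diagonal terms shrink to ρᵢσᵢ².
True-score variance = [0.87 + 0.96] + 1.36 = 1.83 + 1.36 = 3.19.
Reliability = 3.19 / 3.36 = 0.949.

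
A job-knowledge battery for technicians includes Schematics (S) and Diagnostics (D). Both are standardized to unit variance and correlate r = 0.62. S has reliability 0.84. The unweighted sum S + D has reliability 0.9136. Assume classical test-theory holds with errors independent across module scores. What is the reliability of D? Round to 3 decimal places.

0.880

Var(S+D) = 2 + 2·0.62 = 3.240.
True-score variance = ρ_S + ρ_D + 2·0.62, so 0.9136 = (0.84 + ρ_D + 1.24) / 3.240.
ρ_D = 0.9136·3.240 − 0.84 − 1.24 = 0.880.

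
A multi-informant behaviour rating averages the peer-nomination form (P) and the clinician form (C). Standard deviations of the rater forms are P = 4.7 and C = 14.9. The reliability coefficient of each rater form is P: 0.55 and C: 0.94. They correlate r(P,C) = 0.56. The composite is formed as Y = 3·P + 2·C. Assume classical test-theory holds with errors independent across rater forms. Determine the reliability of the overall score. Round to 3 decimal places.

Var(Y) = 3²·4.7² + 2²·14.9² + 2·[6·4.7·14.9·0.56] = 1086.85 + 470.602 = 1557.45.
With uncorrelated errors the cross-covariances are all true-score covariance, so they carry over unchanged; only the diagonal terms shrink to ρᵢσᵢ².
True-score variance = [3²·4.7²·0.55 + 2²·14.9²·0.94] + 470.602 = 944.103 + 470.602 = 1414.7.
Reliability = 1414.7 / 1557.45 = 0.908.

0.908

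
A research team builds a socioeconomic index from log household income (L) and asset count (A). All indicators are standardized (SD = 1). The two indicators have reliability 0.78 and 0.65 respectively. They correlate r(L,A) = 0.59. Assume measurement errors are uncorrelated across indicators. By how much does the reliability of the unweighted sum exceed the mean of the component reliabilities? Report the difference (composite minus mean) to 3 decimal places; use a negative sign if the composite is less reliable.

0.106

Var(sum) = 2 + 1.18 = 3.18; true-score variance = 1.43 + 1.18 = 2.61; composite reliability = 0.8208.
Mean component reliability = 0.7150.
Difference = 0.8208 − 0.7150 = 0.106.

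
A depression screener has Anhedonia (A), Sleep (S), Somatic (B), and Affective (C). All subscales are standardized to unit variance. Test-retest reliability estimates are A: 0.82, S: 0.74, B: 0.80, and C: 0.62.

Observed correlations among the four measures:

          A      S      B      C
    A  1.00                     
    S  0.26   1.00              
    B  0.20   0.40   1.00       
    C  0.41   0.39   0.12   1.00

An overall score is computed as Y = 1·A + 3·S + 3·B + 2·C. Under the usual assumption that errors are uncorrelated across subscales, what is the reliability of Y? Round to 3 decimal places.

0.857

Var(Y) = 1 + 3² + 3² + 2² + 2·[3·0.26 + 3·0.20 + 2·0.41 + 9·0.40 + 6·0.39 + 6·0.12] = 23 + 17.72 = 40.72.
Because errors are independent across components, Cov(Tᵢ,Tⱼ) = Cov(Xᵢ,Xⱼ); the off-diagonal part of the true-score variance is the same as above.
True-score variance = [0.82 + 3²·0.74 + 3²·0.80 + 2²·0.62] + 17.72 = 17.16 + 17.72 = 34.88.
Reliability = 34.88 / 40.72 = 0.857.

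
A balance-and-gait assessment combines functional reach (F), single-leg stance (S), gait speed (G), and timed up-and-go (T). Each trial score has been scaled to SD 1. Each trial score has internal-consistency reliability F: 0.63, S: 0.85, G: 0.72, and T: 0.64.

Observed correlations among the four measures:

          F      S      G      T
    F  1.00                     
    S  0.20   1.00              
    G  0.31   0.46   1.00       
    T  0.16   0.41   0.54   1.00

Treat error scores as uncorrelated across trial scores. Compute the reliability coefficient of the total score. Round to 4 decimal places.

0.8578

Var(F+S+G+T) = 4 + 2·[0.20 + 0.31 + 0.16 + 0.46 + 0.41 + 0.54] = 4 + 4.16 = 8.16.
With uncorrelated errors the cross-covariances are all true-score covariance, so they carry over unchanged; only the diagonal terms shrink to ρᵢσᵢ².
True-score variance = [0.63 + 0.85 + 0.72 + 0.64] + 4.16 = 2.84 + 4.16 = 7.
Reliability = 7 / 8.16 = 0.8578.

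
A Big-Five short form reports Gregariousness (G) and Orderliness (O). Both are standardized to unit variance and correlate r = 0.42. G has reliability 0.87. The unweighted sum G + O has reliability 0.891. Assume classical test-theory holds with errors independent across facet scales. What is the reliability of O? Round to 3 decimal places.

0.820

Var(G+O) = 2 + 2·0.42 = 2.840.
True-score variance = ρ_G + ρ_O + 2·0.42, so 0.891 = (0.87 + ρ_O + 0.84) / 2.840.
ρ_O = 0.891·2.840 − 0.87 − 0.84 = 0.820.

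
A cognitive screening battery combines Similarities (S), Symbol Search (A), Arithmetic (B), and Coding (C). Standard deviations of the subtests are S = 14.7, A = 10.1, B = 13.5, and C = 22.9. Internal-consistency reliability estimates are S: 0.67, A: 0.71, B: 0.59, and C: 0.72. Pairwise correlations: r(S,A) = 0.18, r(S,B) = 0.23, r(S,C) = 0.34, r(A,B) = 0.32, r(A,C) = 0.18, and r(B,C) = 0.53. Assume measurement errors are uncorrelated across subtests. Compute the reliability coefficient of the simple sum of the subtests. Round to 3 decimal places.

Var(S+A+B+C) = 14.7² + 10.1² + 13.5² + 22.9² + 2·[14.7·10.1·0.18 + 14.7·13.5·0.23 + 14.7·22.9·0.34 + 10.1·13.5·0.32 + 10.1·22.9·0.18 + 13.5·22.9·0.53] = 1024.76 + 871.872 = 1896.63.
Under uncorrelated errors the observed covariances equal the true-score covariances, so only the own-variance terms attenuate.
True-score variance = [14.7²·0.67 + 10.1²·0.71 + 13.5²·0.59 + 22.9²·0.72] + 871.872 = 702.31 + 871.872 = 1574.18.
Reliability = 1574.18 / 1896.63 = 0.830.

0.830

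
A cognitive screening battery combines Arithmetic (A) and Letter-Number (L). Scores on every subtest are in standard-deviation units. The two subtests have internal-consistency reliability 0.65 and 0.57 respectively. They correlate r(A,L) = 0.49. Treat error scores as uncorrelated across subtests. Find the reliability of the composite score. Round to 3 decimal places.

0.738

Var(A+L) = 2 + 2·[0.49] = 2 + 0.98 = 2.98.
Because errors are independent across components, Cov(Tᵢ,Tⱼ) = Cov(Xᵢ,Xⱼ); the off-diagonal part of the true-score variance is the same as above.
True-score variance = [0.65 + 0.57] + 0.98 = 1.22 + 0.98 = 2.2.
Reliability = 2.2 / 2.98 = 0.738.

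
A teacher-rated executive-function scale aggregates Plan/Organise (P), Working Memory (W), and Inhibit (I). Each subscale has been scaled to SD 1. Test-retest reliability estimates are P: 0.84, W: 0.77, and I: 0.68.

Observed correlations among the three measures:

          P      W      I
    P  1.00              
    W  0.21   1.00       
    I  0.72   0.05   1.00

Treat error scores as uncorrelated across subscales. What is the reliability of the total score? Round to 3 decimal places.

0.857

Var(P+W+I) = 3 + 2·[0.21 + 0.72 + 0.05] = 3 + 1.96 = 4.96.
Because errors are independent across components, Cov(Tᵢ,Tⱼ) = Cov(Xᵢ,Xⱼ); the off-diagonal part of the true-score variance is the same as above.
True-score variance = [0.84 + 0.77 + 0.68] + 1.96 = 2.29 + 1.96 = 4.25.
Reliability = 4.25 / 4.96 = 0.857.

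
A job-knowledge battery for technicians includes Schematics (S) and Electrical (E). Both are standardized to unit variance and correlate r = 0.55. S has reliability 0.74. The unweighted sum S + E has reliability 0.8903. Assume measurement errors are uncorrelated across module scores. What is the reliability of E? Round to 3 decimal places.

0.920

Var(S+E) = 2 + 2·0.55 = 3.100.
True-score variance = ρ_S + ρ_E + 2·0.55, so 0.8903 = (0.74 + ρ_E + 1.10) / 3.100.
ρ_E = 0.8903·3.100 − 0.74 − 1.10 = 0.920.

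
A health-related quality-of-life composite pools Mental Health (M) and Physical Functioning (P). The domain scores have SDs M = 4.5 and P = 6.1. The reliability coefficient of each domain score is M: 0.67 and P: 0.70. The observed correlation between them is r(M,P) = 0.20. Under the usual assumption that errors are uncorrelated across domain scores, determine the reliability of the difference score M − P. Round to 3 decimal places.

0.616

Var(M−P) = 4.5² + 6.1² − 2·4.5·6.1·0.20 = 57.46 − 10.98 = 46.48.
With uncorrelated errors the cross-covariances are all true-score covariance, so they carry over unchanged; only the diagonal terms shrink to ρᵢσᵢ².
True-score variance = [4.5²·0.67 + 6.1²·0.70] − 10.98 = 39.6145 − 10.98 = 28.6345.
Reliability = 28.6345 / 46.48 = 0.616.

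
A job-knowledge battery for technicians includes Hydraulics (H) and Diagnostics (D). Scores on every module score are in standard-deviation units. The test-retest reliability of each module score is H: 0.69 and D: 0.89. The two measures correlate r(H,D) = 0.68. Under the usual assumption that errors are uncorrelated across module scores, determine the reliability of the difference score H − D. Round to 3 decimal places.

0.344

Var(H−D) = 1 + 1 − 2·0.68 = 2 − 1.36 = 0.64.
Because errors are independent across components, Cov(Tᵢ,Tⱼ) = Cov(Xᵢ,Xⱼ); the off-diagonal part of the true-score variance is the same as above.
True-score variance = [0.69 + 0.89] − 1.36 = 1.58 − 1.36 = 0.22.
Reliability = 0.22 / 0.64 = 0.344.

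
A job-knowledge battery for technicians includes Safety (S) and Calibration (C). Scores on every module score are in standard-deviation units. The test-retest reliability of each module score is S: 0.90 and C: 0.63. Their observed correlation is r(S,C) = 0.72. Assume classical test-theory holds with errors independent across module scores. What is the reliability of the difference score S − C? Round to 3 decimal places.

0.161

Var(S−C) = 1 + 1 − 2·0.72 = 2 − 1.44 = 0.56.
Because errors are independent across components, Cov(Tᵢ,Tⱼ) = Cov(Xᵢ,Xⱼ); the off-diagonal part of the true-score variance is the same as above.
True-score variance = [0.90 + 0.63] − 1.44 = 1.53 − 1.44 = 0.09.
Reliability = 0.09 / 0.56 = 0.161.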